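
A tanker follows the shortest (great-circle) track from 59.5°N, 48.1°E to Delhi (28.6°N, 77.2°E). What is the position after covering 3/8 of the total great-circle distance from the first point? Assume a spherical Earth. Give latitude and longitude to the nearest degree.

≈ 49°N, 63°E

Convert each endpoint to a unit vector on the sphere (x = cos φ cos λ, y = cos φ sin λ, z = sin φ).
The central angle between the endpoints is δ = arccos(p₁·p₂) ≈ 0.640 rad (36.7°).
Interpolate at f = 3/8 with slerp weights a = sin((1−f)δ)/sin δ ≈ 0.652, b = sin(fδ)/sin δ ≈ 0.398.
p = a·p₁ + b·p₂ ≈ (0.298, 0.587, 0.752); φ = arcsin(p_z) ≈ 48.80°, λ = atan2(p_y, p_x) ≈ 63.05°.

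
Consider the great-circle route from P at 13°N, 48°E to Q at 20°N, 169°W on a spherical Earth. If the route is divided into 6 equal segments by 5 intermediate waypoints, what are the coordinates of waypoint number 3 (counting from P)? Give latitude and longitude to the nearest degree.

Write both endpoints as unit vectors p₁, p₂ with components (cos φ cos λ, cos φ sin λ, sin φ).
The central angle between the endpoints is δ = arccos(p₁·p₂) ≈ 2.284 rad (130.9°).
Interpolate at f = 3/6 with slerp weights a = sin((1−f)δ)/sin δ ≈ 1.203, b = sin(fδ)/sin δ ≈ 1.203.
p = a·p₁ + b·p₂ ≈ (-0.325, 0.655, 0.682); φ = arcsin(p_z) ≈ 42.99°, λ = atan2(p_y, p_x) ≈ 116.40°.

≈ 43°N, 116°E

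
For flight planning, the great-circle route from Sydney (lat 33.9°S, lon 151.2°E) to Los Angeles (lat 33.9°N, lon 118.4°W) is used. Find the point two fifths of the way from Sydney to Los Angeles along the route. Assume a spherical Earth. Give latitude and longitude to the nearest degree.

Write both endpoints as unit vectors p₁, p₂ with components (cos φ cos λ, cos φ sin λ, sin φ).
The central angle between the endpoints is δ = arccos(p₁·p₂) ≈ 1.892 rad (108.4°).
Interpolate at f = 2/5 with slerp weights a = sin((1−f)δ)/sin δ ≈ 0.956, b = sin(fδ)/sin δ ≈ 0.724.
p = a·p₁ + b·p₂ ≈ (-0.981, -0.146, -0.129); φ = arcsin(p_z) ≈ -7.43°, λ = atan2(p_y, p_x) ≈ -171.52°.

≈ lat 7°S, lon 172°W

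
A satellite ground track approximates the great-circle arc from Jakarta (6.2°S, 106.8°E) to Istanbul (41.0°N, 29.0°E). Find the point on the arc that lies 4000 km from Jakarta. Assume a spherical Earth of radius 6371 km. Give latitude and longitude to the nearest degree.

≈ 18°N, 80°E

From cos δ = sin φ₁ sin φ₂ + cos φ₁ cos φ₂ cos Δλ, the central angle is δ ≈ 1.483 rad (85.0°). The total great-circle distance is δ·R ≈ 1.483 × 6371 ≈ 9448 km, so the target fraction is f = 4000/9448 ≈ 0.423.
Interpolate at f ≈ 0.423 with slerp weights a = sin((1−f)δ)/sin δ ≈ 0.758, b = sin(fδ)/sin δ ≈ 0.590.
p = a·p₁ + b·p₂ ≈ (0.172, 0.937, 0.305); φ = arcsin(p_z) ≈ 17.76°, λ = atan2(p_y, p_x) ≈ 79.62°.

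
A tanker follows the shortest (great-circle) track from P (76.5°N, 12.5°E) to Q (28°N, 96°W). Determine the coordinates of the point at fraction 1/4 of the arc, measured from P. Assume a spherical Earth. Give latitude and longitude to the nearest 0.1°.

≈ (73.5°N, 55.2°W)

Write both endpoints as unit vectors p₁, p₂ with components (cos φ cos λ, cos φ sin λ, sin φ).
The central angle between the endpoints is δ = arccos(p₁·p₂) ≈ 1.169 rad (67.0°).
Interpolate at f = 1/4 with slerp weights a = sin((1−f)δ)/sin δ ≈ 0.835, b = sin(fδ)/sin δ ≈ 0.313.
p = a·p₁ + b·p₂ ≈ (0.161, -0.233, 0.959); φ = arcsin(p_z) ≈ 73.55°, λ = atan2(p_y, p_x) ≈ -55.24°.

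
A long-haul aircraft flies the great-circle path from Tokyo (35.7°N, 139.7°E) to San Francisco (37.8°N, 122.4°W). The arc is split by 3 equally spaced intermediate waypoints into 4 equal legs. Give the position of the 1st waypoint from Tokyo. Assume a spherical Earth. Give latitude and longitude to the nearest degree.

≈ 45°N, 161°E

From cos δ = sin φ₁ sin φ₂ + cos φ₁ cos φ₂ cos Δλ, the central angle is δ ≈ 1.298 rad (74.4°).
Interpolate at f = 1/4 with slerp weights a = sin((1−f)δ)/sin δ ≈ 0.859, b = sin(fδ)/sin δ ≈ 0.331.
p = a·p₁ + b·p₂ ≈ (-0.672, 0.230, 0.704); φ = arcsin(p_z) ≈ 44.74°, λ = atan2(p_y, p_x) ≈ 161.10°.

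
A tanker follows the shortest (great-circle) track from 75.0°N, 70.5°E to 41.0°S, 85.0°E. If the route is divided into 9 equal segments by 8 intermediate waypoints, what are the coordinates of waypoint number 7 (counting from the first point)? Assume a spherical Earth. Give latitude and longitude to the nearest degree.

≈ 15°S, 83°E

From cos δ = sin φ₁ sin φ₂ + cos φ₁ cos φ₂ cos Δλ, the central angle is δ ≈ 2.032 rad (116.4°).
Interpolate at f = 7/9 with slerp weights a = sin((1−f)δ)/sin δ ≈ 0.487, b = sin(fδ)/sin δ ≈ 1.116.
p = a·p₁ + b·p₂ ≈ (0.116, 0.958, -0.262); φ = arcsin(p_z) ≈ -15.19°, λ = atan2(p_y, p_x) ≈ 83.13°.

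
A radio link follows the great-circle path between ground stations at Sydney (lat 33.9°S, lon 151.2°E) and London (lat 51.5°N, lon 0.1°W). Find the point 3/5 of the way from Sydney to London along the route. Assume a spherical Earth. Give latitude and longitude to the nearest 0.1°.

Convert each endpoint to a unit vector on the sphere (x = cos φ cos λ, y = cos φ sin λ, z = sin φ).
The central angle between the endpoints is δ = arccos(p₁·p₂) ≈ 2.668 rad (152.8°).
Interpolate at f = 3/5 with slerp weights a = sin((1−f)δ)/sin δ ≈ 1.918, b = sin(fδ)/sin δ ≈ 2.190.
p = a·p₁ + b·p₂ ≈ (-0.032, 0.765, 0.644); φ = arcsin(p_z) ≈ 40.06°, λ = atan2(p_y, p_x) ≈ 92.42°.

≈ lat 40.1°N, lon 92.4°E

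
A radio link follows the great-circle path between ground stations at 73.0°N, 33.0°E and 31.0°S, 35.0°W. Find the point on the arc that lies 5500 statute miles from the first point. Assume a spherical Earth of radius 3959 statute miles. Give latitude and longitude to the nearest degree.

Convert each endpoint to a unit vector on the sphere (x = cos φ cos λ, y = cos φ sin λ, z = sin φ).
The central angle between the endpoints is δ = arccos(p₁·p₂) ≈ 1.981 rad (113.5°). The total great-circle distance is δ·R ≈ 1.981 × 3959 ≈ 7842 mi, so the target fraction is f = 5500/7842 ≈ 0.701.
Interpolate at f ≈ 0.701 with slerp weights a = sin((1−f)δ)/sin δ ≈ 0.608, b = sin(fδ)/sin δ ≈ 1.072.
p = a·p₁ + b·p₂ ≈ (0.902, -0.430, 0.029); φ = arcsin(p_z) ≈ 1.67°, λ = atan2(p_y, p_x) ≈ -25.51°.

≈ 2°N, 26°W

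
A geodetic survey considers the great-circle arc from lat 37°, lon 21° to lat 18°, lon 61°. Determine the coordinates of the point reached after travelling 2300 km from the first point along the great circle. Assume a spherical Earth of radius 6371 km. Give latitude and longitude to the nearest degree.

Write both endpoints as unit vectors p₁, p₂ with components (cos φ cos λ, cos φ sin λ, sin φ).
The central angle between the endpoints is δ = arccos(p₁·p₂) ≈ 0.695 rad (39.8°). The total great-circle distance is δ·R ≈ 0.695 × 6371 ≈ 4430 km, so the target fraction is f = 2300/4430 ≈ 0.519.
Interpolate at f ≈ 0.519 with slerp weights a = sin((1−f)δ)/sin δ ≈ 0.512, b = sin(fδ)/sin δ ≈ 0.551.
p = a·p₁ + b·p₂ ≈ (0.636, 0.605, 0.479); φ = arcsin(p_z) ≈ 28.60°, λ = atan2(p_y, p_x) ≈ 43.57°.

≈ lat 29°, lon 44°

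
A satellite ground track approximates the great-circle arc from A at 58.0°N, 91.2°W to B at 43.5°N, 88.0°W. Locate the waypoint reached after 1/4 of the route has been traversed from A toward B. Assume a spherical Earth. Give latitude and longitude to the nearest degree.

Convert each endpoint to a unit vector on the sphere (x = cos φ cos λ, y = cos φ sin λ, z = sin φ).
The central angle between the endpoints is δ = arccos(p₁·p₂) ≈ 0.255 rad (14.6°).
Interpolate at f = 1/4 with slerp weights a = sin((1−f)δ)/sin δ ≈ 0.754, b = sin(fδ)/sin δ ≈ 0.253.
p = a·p₁ + b·p₂ ≈ (-0.002, -0.582, 0.813); φ = arcsin(p_z) ≈ 54.38°, λ = atan2(p_y, p_x) ≈ -90.19°.

≈ 54°N, 90°W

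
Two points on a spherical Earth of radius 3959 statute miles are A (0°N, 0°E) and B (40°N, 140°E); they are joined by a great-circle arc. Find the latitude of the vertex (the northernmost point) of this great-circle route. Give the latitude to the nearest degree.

The great circle lies in the plane with unit normal n̂ = (p₁ × p₂)/|p₁ × p₂|.
Here n̂_z ≈ +0.608; the vertex latitude is φ_max = arccos|n̂_z| ≈ 52.5°.

≈ 53°N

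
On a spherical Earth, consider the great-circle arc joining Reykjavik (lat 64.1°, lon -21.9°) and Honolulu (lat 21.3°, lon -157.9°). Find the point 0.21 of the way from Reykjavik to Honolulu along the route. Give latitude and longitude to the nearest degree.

Write both endpoints as unit vectors p₁, p₂ with components (cos φ cos λ, cos φ sin λ, sin φ).
The central angle between the endpoints is δ = arccos(p₁·p₂) ≈ 1.537 rad (88.1°).
Interpolate at f = 0.21 with slerp weights a = sin((1−f)δ)/sin δ ≈ 0.938, b = sin(fδ)/sin δ ≈ 0.317.
p = a·p₁ + b·p₂ ≈ (0.106, -0.264, 0.959); φ = arcsin(p_z) ≈ 73.47°, λ = atan2(p_y, p_x) ≈ -68.11°.

≈ lat 73°, lon -68°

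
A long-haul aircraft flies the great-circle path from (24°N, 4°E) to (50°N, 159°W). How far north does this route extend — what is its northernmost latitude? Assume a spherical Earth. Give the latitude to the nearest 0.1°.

The great circle lies in the plane with unit normal n̂ = (p₁ × p₂)/|p₁ × p₂|.
Here n̂_z ≈ -0.177; the vertex latitude is φ_max = arccos|n̂_z| ≈ 79.8°.
Check via Clairaut: cos φ_max = |cos φ₁| · sin C = cos(24.0°)·sin(11.2°) ≈ 0.177, again giving ≈ 79.8°.

≈ 79.8°N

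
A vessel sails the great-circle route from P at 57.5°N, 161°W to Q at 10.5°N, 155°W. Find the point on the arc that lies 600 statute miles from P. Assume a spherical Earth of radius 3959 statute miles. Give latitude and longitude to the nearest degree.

≈ 49°N, 159°W

From cos δ = sin φ₁ sin φ₂ + cos φ₁ cos φ₂ cos Δλ, the central angle is δ ≈ 0.824 rad (47.2°). The total great-circle distance is δ·R ≈ 0.824 × 3959 ≈ 3263 mi, so the target fraction is f = 600/3263 ≈ 0.184.
Interpolate at f ≈ 0.184 with slerp weights a = sin((1−f)δ)/sin δ ≈ 0.849, b = sin(fδ)/sin δ ≈ 0.206.
p = a·p₁ + b·p₂ ≈ (-0.615, -0.234, 0.753); φ = arcsin(p_z) ≈ 48.89°, λ = atan2(p_y, p_x) ≈ -159.16°.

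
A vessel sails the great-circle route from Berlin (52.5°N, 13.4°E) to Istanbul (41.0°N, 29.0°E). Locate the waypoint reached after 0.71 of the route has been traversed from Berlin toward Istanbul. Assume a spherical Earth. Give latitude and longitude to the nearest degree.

From cos δ = sin φ₁ sin φ₂ + cos φ₁ cos φ₂ cos Δλ, the central angle is δ ≈ 0.273 rad (15.6°).
Interpolate at f = 0.71 with slerp weights a = sin((1−f)δ)/sin δ ≈ 0.293, b = sin(fδ)/sin δ ≈ 0.714.
p = a·p₁ + b·p₂ ≈ (0.645, 0.303, 0.701); φ = arcsin(p_z) ≈ 44.54°, λ = atan2(p_y, p_x) ≈ 25.14°.

≈ (45°N, 25°E)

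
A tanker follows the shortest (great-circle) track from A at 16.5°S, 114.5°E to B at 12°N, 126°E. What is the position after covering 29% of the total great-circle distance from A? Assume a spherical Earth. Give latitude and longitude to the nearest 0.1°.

Write both endpoints as unit vectors p₁, p₂ with components (cos φ cos λ, cos φ sin λ, sin φ).
The central angle between the endpoints is δ = arccos(p₁·p₂) ≈ 0.536 rad (30.7°).
Interpolate at f = 0.29 with slerp weights a = sin((1−f)δ)/sin δ ≈ 0.727, b = sin(fδ)/sin δ ≈ 0.303.
p = a·p₁ + b·p₂ ≈ (-0.463, 0.874, -0.144); φ = arcsin(p_z) ≈ -8.25°, λ = atan2(p_y, p_x) ≈ 117.92°.

≈ 8.3°S, 117.9°E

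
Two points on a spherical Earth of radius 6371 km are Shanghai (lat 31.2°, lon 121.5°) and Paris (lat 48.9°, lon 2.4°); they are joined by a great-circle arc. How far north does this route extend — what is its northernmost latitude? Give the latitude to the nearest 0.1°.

The great circle lies in the plane with unit normal n̂ = (p₁ × p₂)/|p₁ × p₂|.
Here n̂_z ≈ -0.495; the vertex latitude is φ_max = arccos|n̂_z| ≈ 60.3°.
Check via Clairaut: cos φ_max = |cos φ₁| · sin C = cos(31.2°)·sin(35.3°) ≈ 0.495, again giving ≈ 60.3°.

≈ 60.3°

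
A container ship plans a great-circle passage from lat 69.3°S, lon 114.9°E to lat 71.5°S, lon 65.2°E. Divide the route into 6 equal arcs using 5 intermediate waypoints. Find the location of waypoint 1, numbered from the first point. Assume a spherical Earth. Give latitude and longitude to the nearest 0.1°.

Write both endpoints as unit vectors p₁, p₂ with components (cos φ cos λ, cos φ sin λ, sin φ).
The central angle between the endpoints is δ = arccos(p₁·p₂) ≈ 0.285 rad (16.3°).
Interpolate at f = 1/6 with slerp weights a = sin((1−f)δ)/sin δ ≈ 0.837, b = sin(fδ)/sin δ ≈ 0.169.
p = a·p₁ + b·p₂ ≈ (-0.102, 0.317, -0.943); φ = arcsin(p_z) ≈ -70.55°, λ = atan2(p_y, p_x) ≈ 107.85°.

≈ lat 70.6°S, lon 107.8°E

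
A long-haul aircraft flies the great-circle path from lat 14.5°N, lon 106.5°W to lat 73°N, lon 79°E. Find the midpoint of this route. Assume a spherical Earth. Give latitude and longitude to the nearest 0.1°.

≈ lat 60.7°N, lon 108.9°W

Write both endpoints as unit vectors p₁, p₂ with components (cos φ cos λ, cos φ sin λ, sin φ).
The central angle between the endpoints is δ = arccos(p₁·p₂) ≈ 1.613 rad (92.4°).
Interpolate at f = 1/2 with slerp weights a = sin((1−f)δ)/sin δ ≈ 0.723, b = sin(fδ)/sin δ ≈ 0.723.
p = a·p₁ + b·p₂ ≈ (-0.158, -0.463, 0.872); φ = arcsin(p_z) ≈ 60.68°, λ = atan2(p_y, p_x) ≈ -108.87°.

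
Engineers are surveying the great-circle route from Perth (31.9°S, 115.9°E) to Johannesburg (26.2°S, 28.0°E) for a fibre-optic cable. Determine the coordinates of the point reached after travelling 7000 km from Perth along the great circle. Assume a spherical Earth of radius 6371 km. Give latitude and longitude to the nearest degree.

Convert each endpoint to a unit vector on the sphere (x = cos φ cos λ, y = cos φ sin λ, z = sin φ).
The central angle between the endpoints is δ = arccos(p₁·p₂) ≈ 1.307 rad (74.9°). The total great-circle distance is δ·R ≈ 1.307 × 6371 ≈ 8324 km, so the target fraction is f = 7000/8324 ≈ 0.841.
Interpolate at f ≈ 0.841 with slerp weights a = sin((1−f)δ)/sin δ ≈ 0.214, b = sin(fδ)/sin δ ≈ 0.923.
p = a·p₁ + b·p₂ ≈ (0.652, 0.552, -0.520); φ = arcsin(p_z) ≈ -31.35°, λ = atan2(p_y, p_x) ≈ 40.26°.

≈ 31°S, 40°E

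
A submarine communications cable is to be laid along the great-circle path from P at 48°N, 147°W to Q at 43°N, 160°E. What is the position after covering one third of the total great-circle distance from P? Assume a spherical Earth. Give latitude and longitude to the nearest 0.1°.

≈ 49.2°N, 165.5°W

Convert each endpoint to a unit vector on the sphere (x = cos φ cos λ, y = cos φ sin λ, z = sin φ).
The central angle between the endpoints is δ = arccos(p₁·p₂) ≈ 0.641 rad (36.7°).
Interpolate at f = 1/3 with slerp weights a = sin((1−f)δ)/sin δ ≈ 0.693, b = sin(fδ)/sin δ ≈ 0.355.
p = a·p₁ + b·p₂ ≈ (-0.633, -0.164, 0.757); φ = arcsin(p_z) ≈ 49.19°, λ = atan2(p_y, p_x) ≈ -165.48°.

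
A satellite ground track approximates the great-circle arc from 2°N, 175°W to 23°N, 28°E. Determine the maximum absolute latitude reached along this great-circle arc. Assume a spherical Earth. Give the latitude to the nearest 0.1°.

≈ 49.5°N

The great circle lies in the plane with unit normal n̂ = (p₁ × p₂)/|p₁ × p₂|.
Here n̂_z ≈ -0.650; the vertex latitude is φ_max = arccos|n̂_z| ≈ 49.5°.
Check via Clairaut: cos φ_max = |cos φ₁| · sin C = cos(2.0°)·sin(40.6°) ≈ 0.650, again giving ≈ 49.5°.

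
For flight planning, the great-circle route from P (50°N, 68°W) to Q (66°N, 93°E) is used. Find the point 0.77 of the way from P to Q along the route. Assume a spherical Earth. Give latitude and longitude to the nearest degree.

≈ (80°N, 74°E)

The haversine formula gives a central angle δ ≈ 1.101 rad (63.1°) between the endpoints.
Interpolate at f = 0.77 with slerp weights a = sin((1−f)δ)/sin δ ≈ 0.281, b = sin(fδ)/sin δ ≈ 0.841.
p = a·p₁ + b·p₂ ≈ (0.050, 0.174, 0.983); φ = arcsin(p_z) ≈ 79.57°, λ = atan2(p_y, p_x) ≈ 74.05°.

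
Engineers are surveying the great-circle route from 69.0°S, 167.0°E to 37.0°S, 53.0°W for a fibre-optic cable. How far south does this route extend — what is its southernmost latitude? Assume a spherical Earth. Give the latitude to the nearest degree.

≈ 79°S

The great circle lies in the plane with unit normal n̂ = (p₁ × p₂)/|p₁ × p₂|.
Here n̂_z ≈ +0.196; the vertex latitude is φ_max = arccos|n̂_z| ≈ 78.7°.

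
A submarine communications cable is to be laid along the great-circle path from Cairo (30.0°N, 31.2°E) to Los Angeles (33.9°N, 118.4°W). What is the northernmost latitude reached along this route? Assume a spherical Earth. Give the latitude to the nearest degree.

The great circle lies in the plane with unit normal n̂ = (p₁ × p₂)/|p₁ × p₂|.
Here n̂_z ≈ -0.387; the vertex latitude is φ_max = arccos|n̂_z| ≈ 67.2°.
Check via Clairaut: cos φ_max = |cos φ₁| · sin C = cos(30.0°)·sin(26.5°) ≈ 0.387, again giving ≈ 67.2°.

≈ 67°N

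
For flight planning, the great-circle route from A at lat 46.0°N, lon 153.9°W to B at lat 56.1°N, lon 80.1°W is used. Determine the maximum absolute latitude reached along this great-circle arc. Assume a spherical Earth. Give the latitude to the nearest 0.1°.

≈ 58.4°N

The great circle lies in the plane with unit normal n̂ = (p₁ × p₂)/|p₁ × p₂|.
Here n̂_z ≈ +0.525; the vertex latitude is φ_max = arccos|n̂_z| ≈ 58.4°.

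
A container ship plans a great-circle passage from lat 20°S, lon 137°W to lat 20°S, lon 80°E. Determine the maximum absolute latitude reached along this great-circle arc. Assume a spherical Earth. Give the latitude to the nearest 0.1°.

≈ 48.9°S

The great circle lies in the plane with unit normal n̂ = (p₁ × p₂)/|p₁ × p₂|.
Here n̂_z ≈ -0.657; the vertex latitude is φ_max = arccos|n̂_z| ≈ 48.9°.
Check via Clairaut: cos φ_max = |cos φ₁| · sin C = cos(20.0°)·sin(135.6°) ≈ 0.657, again giving ≈ 48.9°.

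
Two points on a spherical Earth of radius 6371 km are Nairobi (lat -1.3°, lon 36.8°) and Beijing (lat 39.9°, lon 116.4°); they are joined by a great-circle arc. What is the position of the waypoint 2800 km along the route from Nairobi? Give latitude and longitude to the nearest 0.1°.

≈ lat 14.8°, lon 56.4°

Convert each endpoint to a unit vector on the sphere (x = cos φ cos λ, y = cos φ sin λ, z = sin φ).
The central angle between the endpoints is δ = arccos(p₁·p₂) ≈ 1.447 rad (82.9°). The total great-circle distance is δ·R ≈ 1.447 × 6371 ≈ 9216 km, so the target fraction is f = 2800/9216 ≈ 0.304.
Interpolate at f ≈ 0.304 with slerp weights a = sin((1−f)δ)/sin δ ≈ 0.852, b = sin(fδ)/sin δ ≈ 0.429.
p = a·p₁ + b·p₂ ≈ (0.536, 0.805, 0.256); φ = arcsin(p_z) ≈ 14.82°, λ = atan2(p_y, p_x) ≈ 56.35°.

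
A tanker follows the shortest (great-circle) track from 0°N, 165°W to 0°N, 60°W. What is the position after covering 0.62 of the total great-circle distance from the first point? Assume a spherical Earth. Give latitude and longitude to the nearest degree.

Convert each endpoint to a unit vector on the sphere (x = cos φ cos λ, y = cos φ sin λ, z = sin φ).
The central angle between the endpoints is δ = arccos(p₁·p₂) ≈ 1.833 rad (105.0°).
Interpolate at f = 0.62 with slerp weights a = sin((1−f)δ)/sin δ ≈ 0.664, b = sin(fδ)/sin δ ≈ 0.939.
p = a·p₁ + b·p₂ ≈ (-0.172, -0.985, 0.000); φ = arcsin(p_z) ≈ 0.00°, λ = atan2(p_y, p_x) ≈ -99.90°.

≈ 0°N, 100°W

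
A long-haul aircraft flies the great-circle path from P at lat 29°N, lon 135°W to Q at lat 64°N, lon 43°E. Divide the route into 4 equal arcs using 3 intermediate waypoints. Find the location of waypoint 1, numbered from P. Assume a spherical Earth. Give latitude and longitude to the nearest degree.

≈ lat 51°N, lon 134°W

Convert each endpoint to a unit vector on the sphere (x = cos φ cos λ, y = cos φ sin λ, z = sin φ).
The central angle between the endpoints is δ = arccos(p₁·p₂) ≈ 1.518 rad (87.0°).
Interpolate at f = 1/4 with slerp weights a = sin((1−f)δ)/sin δ ≈ 0.909, b = sin(fδ)/sin δ ≈ 0.371.
p = a·p₁ + b·p₂ ≈ (-0.443, -0.451, 0.774); φ = arcsin(p_z) ≈ 50.74°, λ = atan2(p_y, p_x) ≈ -134.49°.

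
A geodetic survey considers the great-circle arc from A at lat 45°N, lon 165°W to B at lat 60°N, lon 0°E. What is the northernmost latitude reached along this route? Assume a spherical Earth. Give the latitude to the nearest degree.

The great circle lies in the plane with unit normal n̂ = (p₁ × p₂)/|p₁ × p₂|.
Here n̂_z ≈ +0.095; the vertex latitude is φ_max = arccos|n̂_z| ≈ 84.5°.

≈ 85°N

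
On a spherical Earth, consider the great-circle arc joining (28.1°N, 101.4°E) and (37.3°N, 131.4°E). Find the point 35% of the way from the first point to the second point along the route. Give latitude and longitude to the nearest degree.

≈ (32°N, 111°E)

Write both endpoints as unit vectors p₁, p₂ with components (cos φ cos λ, cos φ sin λ, sin φ).
The central angle between the endpoints is δ = arccos(p₁·p₂) ≈ 0.467 rad (26.7°).
Interpolate at f = 0.35 with slerp weights a = sin((1−f)δ)/sin δ ≈ 0.664, b = sin(fδ)/sin δ ≈ 0.361.
p = a·p₁ + b·p₂ ≈ (-0.306, 0.790, 0.532); φ = arcsin(p_z) ≈ 32.12°, λ = atan2(p_y, p_x) ≈ 111.17°.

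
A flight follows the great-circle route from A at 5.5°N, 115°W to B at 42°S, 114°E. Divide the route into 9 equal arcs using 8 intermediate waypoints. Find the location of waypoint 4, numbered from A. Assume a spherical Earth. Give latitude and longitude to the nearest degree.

Write both endpoints as unit vectors p₁, p₂ with components (cos φ cos λ, cos φ sin λ, sin φ).
The central angle between the endpoints is δ = arccos(p₁·p₂) ≈ 2.152 rad (123.3°).
Interpolate at f = 4/9 with slerp weights a = sin((1−f)δ)/sin δ ≈ 1.114, b = sin(fδ)/sin δ ≈ 0.978.
p = a·p₁ + b·p₂ ≈ (-0.764, -0.341, -0.548); φ = arcsin(p_z) ≈ -33.21°, λ = atan2(p_y, p_x) ≈ -155.97°.

≈ 33°S, 156°W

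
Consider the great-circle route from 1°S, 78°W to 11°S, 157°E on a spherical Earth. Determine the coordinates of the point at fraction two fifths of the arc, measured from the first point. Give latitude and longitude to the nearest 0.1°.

From cos δ = sin φ₁ sin φ₂ + cos φ₁ cos φ₂ cos Δλ, the central angle is δ ≈ 2.165 rad (124.0°).
Interpolate at f = 2/5 with slerp weights a = sin((1−f)δ)/sin δ ≈ 1.162, b = sin(fδ)/sin δ ≈ 0.919.
p = a·p₁ + b·p₂ ≈ (-0.589, -0.784, -0.196); φ = arcsin(p_z) ≈ -11.28°, λ = atan2(p_y, p_x) ≈ -126.90°.

≈ 11.3°S, 126.9°W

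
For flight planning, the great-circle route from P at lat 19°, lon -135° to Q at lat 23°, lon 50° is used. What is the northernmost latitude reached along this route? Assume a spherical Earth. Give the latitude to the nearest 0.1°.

The great circle lies in the plane with unit normal n̂ = (p₁ × p₂)/|p₁ × p₂|.
Here n̂_z ≈ -0.113; the vertex latitude is φ_max = arccos|n̂_z| ≈ 83.5°.
Check via Clairaut: cos φ_max = |cos φ₁| · sin C = cos(19.0°)·sin(6.8°) ≈ 0.113, again giving ≈ 83.5°.

≈ 83.5°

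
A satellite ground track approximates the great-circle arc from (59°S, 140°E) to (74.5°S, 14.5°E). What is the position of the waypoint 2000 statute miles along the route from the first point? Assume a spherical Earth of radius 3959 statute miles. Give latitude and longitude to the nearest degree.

Write both endpoints as unit vectors p₁, p₂ with components (cos φ cos λ, cos φ sin λ, sin φ).
The central angle between the endpoints is δ = arccos(p₁·p₂) ≈ 0.729 rad (41.7°). The total great-circle distance is δ·R ≈ 0.729 × 3959 ≈ 2885 mi, so the target fraction is f = 2000/2885 ≈ 0.693.
Interpolate at f ≈ 0.693 with slerp weights a = sin((1−f)δ)/sin δ ≈ 0.333, b = sin(fδ)/sin δ ≈ 0.727.
p = a·p₁ + b·p₂ ≈ (0.057, 0.159, -0.986); φ = arcsin(p_z) ≈ -80.29°, λ = atan2(p_y, p_x) ≈ 70.34°.

≈ (80°S, 70°E)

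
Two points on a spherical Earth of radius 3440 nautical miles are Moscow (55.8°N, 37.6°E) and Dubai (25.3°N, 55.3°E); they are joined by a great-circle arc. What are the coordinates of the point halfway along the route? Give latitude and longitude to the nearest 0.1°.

≈ 40.9°N, 48.5°E

Convert each endpoint to a unit vector on the sphere (x = cos φ cos λ, y = cos φ sin λ, z = sin φ).
The central angle between the endpoints is δ = arccos(p₁·p₂) ≈ 0.578 rad (33.1°).
Interpolate at f = 1/2 with slerp weights a = sin((1−f)δ)/sin δ ≈ 0.522, b = sin(fδ)/sin δ ≈ 0.522.
p = a·p₁ + b·p₂ ≈ (0.501, 0.567, 0.654); φ = arcsin(p_z) ≈ 40.87°, λ = atan2(p_y, p_x) ≈ 48.53°.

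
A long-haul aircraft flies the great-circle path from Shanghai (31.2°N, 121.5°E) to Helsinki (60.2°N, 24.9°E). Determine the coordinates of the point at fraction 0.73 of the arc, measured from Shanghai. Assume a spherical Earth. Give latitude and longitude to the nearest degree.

≈ 62°N, 62°E

Write both endpoints as unit vectors p₁, p₂ with components (cos φ cos λ, cos φ sin λ, sin φ).
The central angle between the endpoints is δ = arccos(p₁·p₂) ≈ 1.159 rad (66.4°).
Interpolate at f = 0.73 with slerp weights a = sin((1−f)δ)/sin δ ≈ 0.336, b = sin(fδ)/sin δ ≈ 0.817.
p = a·p₁ + b·p₂ ≈ (0.218, 0.416, 0.883); φ = arcsin(p_z) ≈ 61.99°, λ = atan2(p_y, p_x) ≈ 62.32°.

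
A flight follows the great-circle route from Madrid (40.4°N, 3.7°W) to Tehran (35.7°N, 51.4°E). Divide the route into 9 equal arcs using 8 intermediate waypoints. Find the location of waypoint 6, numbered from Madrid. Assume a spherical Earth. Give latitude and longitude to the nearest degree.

≈ (40°N, 34°E)

From cos δ = sin φ₁ sin φ₂ + cos φ₁ cos φ₂ cos Δλ, the central angle is δ ≈ 0.749 rad (42.9°).
Interpolate at f = 6/9 with slerp weights a = sin((1−f)δ)/sin δ ≈ 0.363, b = sin(fδ)/sin δ ≈ 0.703.
p = a·p₁ + b·p₂ ≈ (0.632, 0.429, 0.646); φ = arcsin(p_z) ≈ 40.21°, λ = atan2(p_y, p_x) ≈ 34.13°.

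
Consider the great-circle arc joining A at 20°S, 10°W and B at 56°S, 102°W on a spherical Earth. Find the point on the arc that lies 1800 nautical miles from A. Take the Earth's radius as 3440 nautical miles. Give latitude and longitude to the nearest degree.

≈ 43°S, 33°W

Write both endpoints as unit vectors p₁, p₂ with components (cos φ cos λ, cos φ sin λ, sin φ).
The central angle between the endpoints is δ = arccos(p₁·p₂) ≈ 1.302 rad (74.6°). The total great-circle distance is δ·R ≈ 1.302 × 3440 ≈ 4480 nmi, so the target fraction is f = 1800/4480 ≈ 0.402.
Interpolate at f ≈ 0.402 with slerp weights a = sin((1−f)δ)/sin δ ≈ 0.729, b = sin(fδ)/sin δ ≈ 0.518.
p = a·p₁ + b·p₂ ≈ (0.614, -0.402, -0.679); φ = arcsin(p_z) ≈ -42.76°, λ = atan2(p_y, p_x) ≈ -33.23°.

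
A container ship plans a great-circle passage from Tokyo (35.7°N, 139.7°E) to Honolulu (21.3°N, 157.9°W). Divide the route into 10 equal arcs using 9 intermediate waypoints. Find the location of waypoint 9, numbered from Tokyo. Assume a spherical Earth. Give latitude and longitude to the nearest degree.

Write both endpoints as unit vectors p₁, p₂ with components (cos φ cos λ, cos φ sin λ, sin φ).
The central angle between the endpoints is δ = arccos(p₁·p₂) ≈ 0.973 rad (55.8°).
Interpolate at f = 9/10 with slerp weights a = sin((1−f)δ)/sin δ ≈ 0.118, b = sin(fδ)/sin δ ≈ 0.929.
p = a·p₁ + b·p₂ ≈ (-0.875, -0.264, 0.406); φ = arcsin(p_z) ≈ 23.96°, λ = atan2(p_y, p_x) ≈ -163.21°.

≈ (24°N, 163°W)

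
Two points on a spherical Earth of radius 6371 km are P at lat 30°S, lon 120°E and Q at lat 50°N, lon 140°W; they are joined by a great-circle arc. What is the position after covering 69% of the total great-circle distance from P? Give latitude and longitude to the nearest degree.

From cos δ = sin φ₁ sin φ₂ + cos φ₁ cos φ₂ cos Δλ, the central angle is δ ≈ 2.071 rad (118.7°).
Interpolate at f = 0.69 with slerp weights a = sin((1−f)δ)/sin δ ≈ 0.682, b = sin(fδ)/sin δ ≈ 1.128.
p = a·p₁ + b·p₂ ≈ (-0.851, 0.046, 0.523); φ = arcsin(p_z) ≈ 31.54°, λ = atan2(p_y, p_x) ≈ 176.93°.

≈ lat 32°N, lon 177°E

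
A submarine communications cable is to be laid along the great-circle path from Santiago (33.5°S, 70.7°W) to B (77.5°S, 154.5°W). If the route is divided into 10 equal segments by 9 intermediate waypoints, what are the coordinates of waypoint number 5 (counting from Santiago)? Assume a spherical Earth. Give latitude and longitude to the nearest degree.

Convert each endpoint to a unit vector on the sphere (x = cos φ cos λ, y = cos φ sin λ, z = sin φ).
The central angle between the endpoints is δ = arccos(p₁·p₂) ≈ 0.978 rad (56.1°).
Interpolate at f = 5/10 with slerp weights a = sin((1−f)δ)/sin δ ≈ 0.566, b = sin(fδ)/sin δ ≈ 0.566.
p = a·p₁ + b·p₂ ≈ (0.045, -0.499, -0.866); φ = arcsin(p_z) ≈ -59.96°, λ = atan2(p_y, p_x) ≈ -84.79°.

≈ (60°S, 85°W)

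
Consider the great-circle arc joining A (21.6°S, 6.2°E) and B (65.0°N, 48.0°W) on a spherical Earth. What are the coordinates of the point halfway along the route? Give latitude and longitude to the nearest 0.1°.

≈ (23.7°N, 10.0°W)

Write both endpoints as unit vectors p₁, p₂ with components (cos φ cos λ, cos φ sin λ, sin φ).
The central angle between the endpoints is δ = arccos(p₁·p₂) ≈ 1.675 rad (96.0°).
Interpolate at f = 1/2 with slerp weights a = sin((1−f)δ)/sin δ ≈ 0.747, b = sin(fδ)/sin δ ≈ 0.747.
p = a·p₁ + b·p₂ ≈ (0.902, -0.160, 0.402); φ = arcsin(p_z) ≈ 23.70°, λ = atan2(p_y, p_x) ≈ -10.04°.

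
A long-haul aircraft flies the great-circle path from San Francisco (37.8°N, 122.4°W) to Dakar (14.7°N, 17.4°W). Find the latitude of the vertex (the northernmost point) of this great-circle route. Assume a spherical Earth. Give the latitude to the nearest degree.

≈ 42°N

The great circle lies in the plane with unit normal n̂ = (p₁ × p₂)/|p₁ × p₂|.
Here n̂_z ≈ +0.739; the vertex latitude is φ_max = arccos|n̂_z| ≈ 42.4°.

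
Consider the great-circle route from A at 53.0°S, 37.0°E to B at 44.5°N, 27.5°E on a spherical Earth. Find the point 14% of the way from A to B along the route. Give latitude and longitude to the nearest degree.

Write both endpoints as unit vectors p₁, p₂ with components (cos φ cos λ, cos φ sin λ, sin φ).
The central angle between the endpoints is δ = arccos(p₁·p₂) ≈ 1.708 rad (97.8°).
Interpolate at f = 0.14 with slerp weights a = sin((1−f)δ)/sin δ ≈ 1.004, b = sin(fδ)/sin δ ≈ 0.239.
p = a·p₁ + b·p₂ ≈ (0.634, 0.442, -0.634); φ = arcsin(p_z) ≈ -39.38°, λ = atan2(p_y, p_x) ≈ 34.91°.

≈ 39°S, 35°E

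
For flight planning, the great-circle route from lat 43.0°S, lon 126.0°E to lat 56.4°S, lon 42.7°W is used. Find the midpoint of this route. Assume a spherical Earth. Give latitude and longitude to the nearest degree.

From cos δ = sin φ₁ sin φ₂ + cos φ₁ cos φ₂ cos Δλ, the central angle is δ ≈ 1.399 rad (80.1°).
Interpolate at f = 1/2 with slerp weights a = sin((1−f)δ)/sin δ ≈ 0.653, b = sin(fδ)/sin δ ≈ 0.653.
p = a·p₁ + b·p₂ ≈ (-0.015, 0.141, -0.990); φ = arcsin(p_z) ≈ -81.83°, λ = atan2(p_y, p_x) ≈ 96.12°.

≈ lat 82°S, lon 96°E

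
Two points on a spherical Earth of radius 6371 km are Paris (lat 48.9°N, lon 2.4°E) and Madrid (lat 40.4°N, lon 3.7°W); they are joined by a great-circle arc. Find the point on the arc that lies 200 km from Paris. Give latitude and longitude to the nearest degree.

Write both endpoints as unit vectors p₁, p₂ with components (cos φ cos λ, cos φ sin λ, sin φ).
The central angle between the endpoints is δ = arccos(p₁·p₂) ≈ 0.166 rad (9.5°). The total great-circle distance is δ·R ≈ 0.166 × 6371 ≈ 1060 km, so the target fraction is f = 200/1060 ≈ 0.189.
Interpolate at f ≈ 0.189 with slerp weights a = sin((1−f)δ)/sin δ ≈ 0.813, b = sin(fδ)/sin δ ≈ 0.189.
p = a·p₁ + b·p₂ ≈ (0.678, 0.013, 0.735); φ = arcsin(p_z) ≈ 47.32°, λ = atan2(p_y, p_x) ≈ 1.10°.

≈ lat 47°N, lon 1°E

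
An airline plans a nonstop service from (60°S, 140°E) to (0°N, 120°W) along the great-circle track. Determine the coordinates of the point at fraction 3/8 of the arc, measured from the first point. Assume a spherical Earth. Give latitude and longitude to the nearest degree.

Write both endpoints as unit vectors p₁, p₂ with components (cos φ cos λ, cos φ sin λ, sin φ).
The central angle between the endpoints is δ = arccos(p₁·p₂) ≈ 1.658 rad (95.0°).
Interpolate at f = 3/8 with slerp weights a = sin((1−f)δ)/sin δ ≈ 0.864, b = sin(fδ)/sin δ ≈ 0.585.
p = a·p₁ + b·p₂ ≈ (-0.623, -0.229, -0.748); φ = arcsin(p_z) ≈ -48.41°, λ = atan2(p_y, p_x) ≈ -159.85°.

≈ (48°S, 160°W)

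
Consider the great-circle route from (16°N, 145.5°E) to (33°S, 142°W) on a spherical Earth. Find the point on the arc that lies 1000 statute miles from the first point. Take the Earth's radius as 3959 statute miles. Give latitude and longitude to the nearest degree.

Convert each endpoint to a unit vector on the sphere (x = cos φ cos λ, y = cos φ sin λ, z = sin φ).
The central angle between the endpoints is δ = arccos(p₁·p₂) ≈ 1.478 rad (84.7°). The total great-circle distance is δ·R ≈ 1.478 × 3959 ≈ 5853 mi, so the target fraction is f = 1000/5853 ≈ 0.171.
Interpolate at f ≈ 0.171 with slerp weights a = sin((1−f)δ)/sin δ ≈ 0.945, b = sin(fδ)/sin δ ≈ 0.251.
p = a·p₁ + b·p₂ ≈ (-0.915, 0.385, 0.124); φ = arcsin(p_z) ≈ 7.11°, λ = atan2(p_y, p_x) ≈ 157.17°.

≈ (7°N, 157°E)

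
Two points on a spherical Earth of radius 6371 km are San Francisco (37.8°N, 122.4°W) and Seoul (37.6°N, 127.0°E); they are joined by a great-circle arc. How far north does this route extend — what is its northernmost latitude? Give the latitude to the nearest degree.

≈ 54°N

The great circle lies in the plane with unit normal n̂ = (p₁ × p₂)/|p₁ × p₂|.
Here n̂_z ≈ -0.593; the vertex latitude is φ_max = arccos|n̂_z| ≈ 53.6°.
Check via Clairaut: cos φ_max = |cos φ₁| · sin C = cos(37.8°)·sin(48.6°) ≈ 0.593, again giving ≈ 53.6°.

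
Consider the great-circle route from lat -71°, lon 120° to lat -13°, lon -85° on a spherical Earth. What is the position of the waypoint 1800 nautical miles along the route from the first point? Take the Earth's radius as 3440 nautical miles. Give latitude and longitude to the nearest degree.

Write both endpoints as unit vectors p₁, p₂ with components (cos φ cos λ, cos φ sin λ, sin φ).
The central angle between the endpoints is δ = arccos(p₁·p₂) ≈ 1.646 rad (94.3°). The total great-circle distance is δ·R ≈ 1.646 × 3440 ≈ 5661 nmi, so the target fraction is f = 1800/5661 ≈ 0.318.
Interpolate at f ≈ 0.318 with slerp weights a = sin((1−f)δ)/sin δ ≈ 0.904, b = sin(fδ)/sin δ ≈ 0.501.
p = a·p₁ + b·p₂ ≈ (-0.105, -0.232, -0.967); φ = arcsin(p_z) ≈ -75.28°, λ = atan2(p_y, p_x) ≈ -114.29°.

≈ lat -75°, lon -114°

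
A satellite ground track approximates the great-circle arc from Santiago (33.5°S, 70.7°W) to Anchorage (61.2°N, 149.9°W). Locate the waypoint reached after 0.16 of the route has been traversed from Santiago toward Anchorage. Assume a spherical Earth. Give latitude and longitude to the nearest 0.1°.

Convert each endpoint to a unit vector on the sphere (x = cos φ cos λ, y = cos φ sin λ, z = sin φ).
The central angle between the endpoints is δ = arccos(p₁·p₂) ≈ 1.991 rad (114.1°).
Interpolate at f = 0.16 with slerp weights a = sin((1−f)δ)/sin δ ≈ 1.090, b = sin(fδ)/sin δ ≈ 0.343.
p = a·p₁ + b·p₂ ≈ (0.157, -0.941, -0.301); φ = arcsin(p_z) ≈ -17.50°, λ = atan2(p_y, p_x) ≈ -80.50°.

≈ 17.5°S, 80.5°W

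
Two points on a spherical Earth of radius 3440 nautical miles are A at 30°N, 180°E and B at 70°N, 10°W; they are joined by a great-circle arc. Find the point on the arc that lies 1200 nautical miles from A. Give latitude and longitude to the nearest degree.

≈ 50°N, 178°W

Write both endpoints as unit vectors p₁, p₂ with components (cos φ cos λ, cos φ sin λ, sin φ).
The central angle between the endpoints is δ = arccos(p₁·p₂) ≈ 1.392 rad (79.7°). The total great-circle distance is δ·R ≈ 1.392 × 3440 ≈ 4787 nmi, so the target fraction is f = 1200/4787 ≈ 0.251.
Interpolate at f ≈ 0.251 with slerp weights a = sin((1−f)δ)/sin δ ≈ 0.878, b = sin(fδ)/sin δ ≈ 0.347.
p = a·p₁ + b·p₂ ≈ (-0.643, -0.021, 0.765); φ = arcsin(p_z) ≈ 49.94°, λ = atan2(p_y, p_x) ≈ -178.16°.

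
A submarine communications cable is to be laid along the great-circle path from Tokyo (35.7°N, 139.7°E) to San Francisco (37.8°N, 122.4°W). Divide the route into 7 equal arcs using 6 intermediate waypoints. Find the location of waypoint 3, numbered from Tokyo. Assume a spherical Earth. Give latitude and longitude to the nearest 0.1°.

The haversine formula gives a central angle δ ≈ 1.298 rad (74.4°) between the endpoints.
Interpolate at f = 3/7 with slerp weights a = sin((1−f)δ)/sin δ ≈ 0.701, b = sin(fδ)/sin δ ≈ 0.548.
p = a·p₁ + b·p₂ ≈ (-0.667, 0.003, 0.745); φ = arcsin(p_z) ≈ 48.19°, λ = atan2(p_y, p_x) ≈ 179.77°.

≈ (48.2°N, 179.8°E)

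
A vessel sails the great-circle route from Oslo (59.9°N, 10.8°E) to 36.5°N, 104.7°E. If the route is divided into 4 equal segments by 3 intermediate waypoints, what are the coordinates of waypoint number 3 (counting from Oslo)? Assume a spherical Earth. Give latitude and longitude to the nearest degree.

≈ 48°N, 92°E

Convert each endpoint to a unit vector on the sphere (x = cos φ cos λ, y = cos φ sin λ, z = sin φ).
The central angle between the endpoints is δ = arccos(p₁·p₂) ≈ 1.062 rad (60.8°).
Interpolate at f = 3/4 with slerp weights a = sin((1−f)δ)/sin δ ≈ 0.300, b = sin(fδ)/sin δ ≈ 0.819.
p = a·p₁ + b·p₂ ≈ (-0.019, 0.665, 0.747); φ = arcsin(p_z) ≈ 48.32°, λ = atan2(p_y, p_x) ≈ 91.64°.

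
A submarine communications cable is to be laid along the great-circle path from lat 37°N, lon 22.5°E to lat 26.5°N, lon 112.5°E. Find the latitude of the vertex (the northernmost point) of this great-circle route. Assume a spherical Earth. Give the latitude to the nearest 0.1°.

≈ 42.1°N

The great circle lies in the plane with unit normal n̂ = (p₁ × p₂)/|p₁ × p₂|.
Here n̂_z ≈ +0.742; the vertex latitude is φ_max = arccos|n̂_z| ≈ 42.1°.
Check via Clairaut: cos φ_max = |cos φ₁| · sin C = cos(37.0°)·sin(68.3°) ≈ 0.742, again giving ≈ 42.1°.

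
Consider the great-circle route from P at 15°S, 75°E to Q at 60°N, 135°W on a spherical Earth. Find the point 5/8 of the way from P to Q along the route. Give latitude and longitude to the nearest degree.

Write both endpoints as unit vectors p₁, p₂ with components (cos φ cos λ, cos φ sin λ, sin φ).
The central angle between the endpoints is δ = arccos(p₁·p₂) ≈ 2.268 rad (130.0°).
Interpolate at f = 5/8 with slerp weights a = sin((1−f)δ)/sin δ ≈ 0.981, b = sin(fδ)/sin δ ≈ 1.290.
p = a·p₁ + b·p₂ ≈ (-0.211, 0.459, 0.863); φ = arcsin(p_z) ≈ 59.65°, λ = atan2(p_y, p_x) ≈ 114.65°.

≈ 60°N, 115°E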